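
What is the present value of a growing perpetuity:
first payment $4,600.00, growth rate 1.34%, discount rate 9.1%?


Formula: PV = C / (r - g)
Spread: r - g = 0.091 - 0.0134 = 0.0776
Substituting: PV = $4,600.00 / 0.0776
PV = $59,278.35

$59,278.35


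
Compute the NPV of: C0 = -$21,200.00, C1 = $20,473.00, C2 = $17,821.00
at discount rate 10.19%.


Formula: NPV = C0 + C1/(1+r) + C2/(1+r)^2
Discount C1: $20,473.00 / (1 + 0.1019) = $18,579.73
Discount C2: $17,821.00 / (1 + 0.1019)^2 = $14,677.35
NPV = -$21,200.00 + $18,579.73 + $14,677.35 = $12,057.08

$12,057.08


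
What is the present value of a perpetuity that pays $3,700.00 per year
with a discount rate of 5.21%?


Formula: PV = C / r
Substituting: PV = $3,700.00 / 0.0521
PV = $71,017.27

$71,017.27


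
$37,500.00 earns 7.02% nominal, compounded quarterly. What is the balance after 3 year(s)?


Formula: FV = P * (1 + r/m)^(m*t)
Period rate: r/m = 0.0702 / 4 = 0.01755
Total periods: m*t = 4 * 3 = 12
Growth factor: (1 + 0.01755)^12 = 1.232166
FV = $37,500.00 * 1.232166 = $46,206.21

$46,206.21


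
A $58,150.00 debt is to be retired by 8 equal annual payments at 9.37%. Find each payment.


Formula: PMT = PV * r / (1 - (1+r)^(-n))
Denominator: 1 - (1 + 0.0937)^(-8) = 0.511557
Numerator: $58,150.00 * 0.0937 = 5448.655
PMT = 5448.655 / 0.511557 = $10,651.13

$10,651.13


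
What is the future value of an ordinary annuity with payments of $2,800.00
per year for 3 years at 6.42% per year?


Formula: FV = PMT * ((1+r)^n - 1) / r
Growth factor: (1 + 0.0642)^3 = 1.20523
Numerator: 1.20523 - 1 = 0.20523
FV = $2,800.00 * 0.20523 / 0.0642 = $8,950.82

$8,950.82


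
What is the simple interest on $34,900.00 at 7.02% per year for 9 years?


Formula: I = P * r * t
Substituting: I = $34,900.00 * 0.0702 * 9
Step: I = $34,900.00 * 0.6318
I = $22,049.82

$22,049.82


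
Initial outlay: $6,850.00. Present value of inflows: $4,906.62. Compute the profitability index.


Formula: PI = PV(cash flows) / initial investment
Substituting: PI = $4,906.62 / $6,850.00
PI = 0.7163

0.7163


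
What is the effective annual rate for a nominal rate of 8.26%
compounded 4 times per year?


Formula: EAR = (1 + r/m)^m - 1
Period rate: r/m = 0.0826 / 4 = 0.02065
Compounding: (1 + 0.02065)^4 = 1.085194
EAR = 1.085194 - 1 = 0.085194

0.085194


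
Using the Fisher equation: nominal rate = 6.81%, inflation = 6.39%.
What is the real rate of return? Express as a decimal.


Formula: (1 + r_real) = (1 + r_nom) / (1 + inflation)
Substituting: (1 + r_real) = 1.0681 / 1.0639
(1 + r_real) = 1.003948
r_real = 1.003948 - 1 = 0.003948

0.003948


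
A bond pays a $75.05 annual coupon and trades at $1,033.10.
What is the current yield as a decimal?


Formula: Current yield = annual coupon / price
Substituting: CY = $75.05 / $1,033.10
CY = 0.072645

0.072645


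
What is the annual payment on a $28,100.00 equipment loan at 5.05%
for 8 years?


Formula: PMT = PV * r / (1 - (1+r)^(-n))
Denominator: 1 - (1 + 0.0505)^(-8) = 0.325734
Numerator: $28,100.00 * 0.0505 = 1419.05
PMT = 1419.05 / 0.325734 = $4,356.47

$4,356.47


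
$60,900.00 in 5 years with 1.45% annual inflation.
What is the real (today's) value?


Formula: Real value = nominal / (1 + inflation)^years
Price level: (1 + 0.0145)^5 = 1.074633
Real value = $60,900.00 / 1.074633 = $56,670.50

$56,670.50


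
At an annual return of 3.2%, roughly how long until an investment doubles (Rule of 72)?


Formula: Years ≈ 72 / r
Substituting: Years ≈ 72 / 3.2
Years ≈ 22.5

22.5 years


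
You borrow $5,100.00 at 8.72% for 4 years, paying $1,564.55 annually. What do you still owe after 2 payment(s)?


Formula: Balance = PV*(1+r)^k - PMT*((1+r)^k - 1)/r
Growth: (1 + 0.0872)^2 = 1.182004
Accumulated factor: ((1+r)^k - 1)/r = 2.0872
Balance = $5,100.00 * 1.182004 - $1,564.55 * 2.0872
Balance = $2,762.69

$2,762.69


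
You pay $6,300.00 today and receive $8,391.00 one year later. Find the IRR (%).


Formula: IRR = C1/C0 - 1
Substituting: IRR = $8,391.00 / $6,300.00 - 1
Ratio: 1.331905 - 1 = 0.331905
IRR = 33.1905%

33.1905%


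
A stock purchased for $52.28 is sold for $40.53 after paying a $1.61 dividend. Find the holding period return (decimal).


Formula: HPR = (P1 - P0 + D) / P0
Gain: $40.53 - $52.28 + $1.61 = -$10.14
HPR = -$10.14 / $52.28 = -0.194

-0.194


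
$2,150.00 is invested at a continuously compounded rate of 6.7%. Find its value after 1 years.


Formula: FV = P * e^(r*t)
Exponent: r*t = 0.067 * 1 = 0.067
e^(0.067) = 1.069295
FV = $2,150.00 * 1.069295 = $2,298.99

$2,298.99


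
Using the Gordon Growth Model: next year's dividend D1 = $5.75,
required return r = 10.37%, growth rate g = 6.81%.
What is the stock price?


Formula: P = D1 / (r - g)
Spread: r - g = 0.1037 - 0.0681 = 0.0356
Substituting: P = $5.75 / 0.0356
P = $161.52

$161.52


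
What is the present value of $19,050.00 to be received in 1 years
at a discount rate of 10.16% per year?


Formula: PV = FV / (1 + r)^n
Substituting: PV = $19,050.00 / (1 + 0.1016)^1
Discount factor: (1.1016)^1 = 1.1016
PV = $19,050.00 / 1.1016 = $17,293.03

$17,293.03


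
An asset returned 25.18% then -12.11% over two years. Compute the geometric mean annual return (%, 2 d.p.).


Formula: Geometric mean = ((1+r1)*(1+r2))^(1/2) - 1
Product: (1 + 0.2518) * (1 + -0.1211) = 1.2518 * 0.8789 = 1.100207
Square root: 1.100207^0.5 = 1.048908
Geometric mean = 1.048908 - 1 = 0.048908
As percentage: 4.89%

4.89%


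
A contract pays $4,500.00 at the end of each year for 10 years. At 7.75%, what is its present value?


Formula: PV = PMT * (1 - (1+r)^(-n)) / r
Discount factor: (1 + 0.0775)^(-10) = 0.474053
Bracket: 1 - 0.474053 = 0.525947
PV = $4,500.00 * 0.525947 / 0.0775 = $30,538.84

$30,538.84


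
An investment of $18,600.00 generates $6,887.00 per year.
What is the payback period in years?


Formula: Payback = investment / annual cash flow
Substituting: Payback = $18,600.00 / $6,887.00
Payback = 2.7007 years

2.7007 years


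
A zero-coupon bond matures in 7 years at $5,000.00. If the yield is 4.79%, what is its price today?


Formula: Price = FV / (1 + r)^n
Substituting: Price = $5,000.00 / (1 + 0.0479)^7
Discount factor: (1.0479)^7 = 1.387519
Price = $5,000.00 / 1.387519 = $3,603.55

$3,603.55


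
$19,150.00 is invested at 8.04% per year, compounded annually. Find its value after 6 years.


Formula: FV = P * (1 + r)^n
Substituting: FV = $19,150.00 * (1 + 0.0804)^6
Growth factor: (1.0804)^6 = 1.590404
FV = $19,150.00 * 1.590404 = $30,456.24

$30,456.24


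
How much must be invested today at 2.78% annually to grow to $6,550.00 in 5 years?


Formula: PV = FV / (1 + r)^n
Substituting: PV = $6,550.00 / (1 + 0.0278)^5
Discount factor: (1.0278)^5 = 1.146946
PV = $6,550.00 / 1.146946 = $5,710.82

$5,710.82


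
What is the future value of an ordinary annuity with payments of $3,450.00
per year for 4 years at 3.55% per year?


Formula: FV = PMT * ((1+r)^n - 1) / r
Growth factor: (1 + 0.0355)^4 = 1.149742
Numerator: 1.149742 - 1 = 0.149742
FV = $3,450.00 * 0.149742 / 0.0355 = $14,552.40

$14,552.40


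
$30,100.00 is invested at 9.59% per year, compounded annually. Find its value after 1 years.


Formula: FV = P * (1 + r)^n
Substituting: FV = $30,100.00 * (1 + 0.0959)^1
Growth factor: (1.0959)^1 = 1.0959
FV = $30,100.00 * 1.0959 = $32,986.59

$32,986.59


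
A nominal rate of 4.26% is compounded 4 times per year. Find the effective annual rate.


Formula: EAR = (1 + r/m)^m - 1
Period rate: r/m = 0.0426 / 4 = 0.01065
Compounding: (1 + 0.01065)^4 = 1.043285
EAR = 1.043285 - 1 = 0.043285

0.043285


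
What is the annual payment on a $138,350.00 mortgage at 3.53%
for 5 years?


Formula: PMT = PV * r / (1 - (1+r)^(-n))
Denominator: 1 - (1 + 0.0353)^(-5) = 0.159246
Numerator: $138,350.00 * 0.0353 = 4883.755
PMT = 4883.755 / 0.159246 = $30,667.99

$30,667.99


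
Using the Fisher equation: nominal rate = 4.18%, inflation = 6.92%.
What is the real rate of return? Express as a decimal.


Formula: (1 + r_real) = (1 + r_nom) / (1 + inflation)
Substituting: (1 + r_real) = 1.0418 / 1.0692
(1 + r_real) = 0.974373
r_real = 0.974373 - 1 = -0.025627

-0.025627


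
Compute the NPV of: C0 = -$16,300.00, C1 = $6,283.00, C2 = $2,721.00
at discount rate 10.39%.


Formula: NPV = C0 + C1/(1+r) + C2/(1+r)^2
Discount C1: $6,283.00 / (1 + 0.1039) = $5,691.64
Discount C2: $2,721.00 / (1 + 0.1039)^2 = $2,232.90
NPV = -$16,300.00 + $5,691.64 + $2,232.90 = -$8,375.46

-$8,375.46


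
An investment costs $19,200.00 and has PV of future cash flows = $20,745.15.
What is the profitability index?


Formula: PI = PV(cash flows) / initial investment
Substituting: PI = $20,745.15 / $19,200.00
PI = 1.0805

1.0805


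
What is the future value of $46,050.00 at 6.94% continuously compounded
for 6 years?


Formula: FV = P * e^(r*t)
Exponent: r*t = 0.0694 * 6 = 0.4164
e^(0.4164) = 1.516492
FV = $46,050.00 * 1.516492 = $69,834.47

$69,834.47


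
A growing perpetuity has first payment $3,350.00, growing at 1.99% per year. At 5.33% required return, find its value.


Formula: PV = C / (r - g)
Spread: r - g = 0.0533 - 0.0199 = 0.0334
Substituting: PV = $3,350.00 / 0.0334
PV = $100,299.40

$100,299.40


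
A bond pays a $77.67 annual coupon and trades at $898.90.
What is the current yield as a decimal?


Formula: Current yield = annual coupon / price
Substituting: CY = $77.67 / $898.90
CY = 0.086406

0.086406


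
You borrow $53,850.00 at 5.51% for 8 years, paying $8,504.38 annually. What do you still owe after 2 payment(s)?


Formula: Balance = PV*(1+r)^k - PMT*((1+r)^k - 1)/r
Growth: (1 + 0.0551)^2 = 1.113236
Accumulated factor: ((1+r)^k - 1)/r = 2.0551
Balance = $53,850.00 * 1.113236 - $8,504.38 * 2.0551
Balance = $42,470.41

$42,470.41


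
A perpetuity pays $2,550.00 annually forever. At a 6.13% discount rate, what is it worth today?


Formula: PV = C / r
Substituting: PV = $2,550.00 / 0.0613
PV = $41,598.69

$41,598.69


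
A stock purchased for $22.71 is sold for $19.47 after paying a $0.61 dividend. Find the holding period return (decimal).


Formula: HPR = (P1 - P0 + D) / P0
Gain: $19.47 - $22.71 + $0.61 = -$2.63
HPR = -$2.63 / $22.71 = -0.1158

-0.1158


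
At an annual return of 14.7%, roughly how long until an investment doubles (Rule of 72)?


Formula: Years ≈ 72 / r
Substituting: Years ≈ 72 / 14.7
Years ≈ 4.9

4.9 years


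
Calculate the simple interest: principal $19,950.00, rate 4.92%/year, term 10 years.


Formula: I = P * r * t
Substituting: I = $19,950.00 * 0.0492 * 10
Step: I = $19,950.00 * 0.492
I = $9,815.40

$9,815.40


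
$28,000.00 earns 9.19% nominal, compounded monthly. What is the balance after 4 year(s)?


Formula: FV = P * (1 + r/m)^(m*t)
Period rate: r/m = 0.0919 / 12 = 0.007658
Total periods: m*t = 12 * 4 = 48
Growth factor: (1 + 0.007658)^48 = 1.442243
FV = $28,000.00 * 1.442243 = $40,382.80

$40,382.80


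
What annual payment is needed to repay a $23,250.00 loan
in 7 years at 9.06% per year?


Formula: PMT = PV * r / (1 - (1+r)^(-n))
Denominator: 1 - (1 + 0.0906)^(-7) = 0.455069
Numerator: $23,250.00 * 0.0906 = 2106.45
PMT = 2106.45 / 0.455069 = $4,628.86

$4,628.86


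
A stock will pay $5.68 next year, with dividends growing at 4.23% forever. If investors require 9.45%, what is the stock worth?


Formula: P = D1 / (r - g)
Spread: r - g = 0.0945 - 0.0423 = 0.0522
Substituting: P = $5.68 / 0.0522
P = $108.81

$108.81


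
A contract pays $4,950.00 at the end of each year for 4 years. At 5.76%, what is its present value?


Formula: PV = PMT * (1 - (1+r)^(-n)) / r
Discount factor: (1 + 0.0576)^(-4) = 0.799308
Bracket: 1 - 0.799308 = 0.200692
PV = $4,950.00 * 0.200692 / 0.0576 = $17,246.96

$17,246.96


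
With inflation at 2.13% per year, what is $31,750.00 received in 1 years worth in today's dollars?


Formula: Real value = nominal / (1 + inflation)^years
Price level: (1 + 0.0213)^1 = 1.0213
Real value = $31,750.00 / 1.0213 = $31,087.83

$31,087.83


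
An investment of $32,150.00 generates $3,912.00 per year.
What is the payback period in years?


Formula: Payback = investment / annual cash flow
Substituting: Payback = $32,150.00 / $3,912.00
Payback = 8.2183 years

8.2183 years


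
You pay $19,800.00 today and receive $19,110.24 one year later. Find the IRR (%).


Formula: IRR = C1/C0 - 1
Substituting: IRR = $19,110.24 / $19,800.00 - 1
Ratio: 0.965164 - 1 = -0.034836
IRR = -3.4836%

-3.4836%


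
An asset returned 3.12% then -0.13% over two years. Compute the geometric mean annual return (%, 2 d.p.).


Formula: Geometric mean = ((1+r1)*(1+r2))^(1/2) - 1
Product: (1 + 0.0312) * (1 + -0.0013) = 1.0312 * 0.9987 = 1.029859
Square root: 1.029859^0.5 = 1.01482
Geometric mean = 1.01482 - 1 = 0.01482
As percentage: 1.48%

1.48%


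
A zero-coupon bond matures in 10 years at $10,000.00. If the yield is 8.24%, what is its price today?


Formula: Price = FV / (1 + r)^n
Substituting: Price = $10,000.00 / (1 + 0.0824)^10
Discount factor: (1.0824)^10 = 2.207384
Price = $10,000.00 / 2.207384 = $4,530.25

$4,530.25


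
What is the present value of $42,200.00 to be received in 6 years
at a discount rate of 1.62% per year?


Formula: PV = FV / (1 + r)^n
Substituting: PV = $42,200.00 / (1 + 0.0162)^6
Discount factor: (1.0162)^6 = 1.101223
PV = $42,200.00 / 1.101223 = $38,321.04

$38,321.04


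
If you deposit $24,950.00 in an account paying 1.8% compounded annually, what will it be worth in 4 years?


Formula: FV = P * (1 + r)^n
Substituting: FV = $24,950.00 * (1 + 0.018)^4
Growth factor: (1.018)^4 = 1.073967
FV = $24,950.00 * 1.073967 = $26,795.49

$26,795.49


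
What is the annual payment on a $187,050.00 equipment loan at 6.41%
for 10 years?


Formula: PMT = PV * r / (1 - (1+r)^(-n))
Denominator: 1 - (1 + 0.0641)^(-10) = 0.462751
Numerator: $187,050.00 * 0.0641 = 11989.905
PMT = 11989.905 / 0.462751 = $25,910.05

$25,910.05


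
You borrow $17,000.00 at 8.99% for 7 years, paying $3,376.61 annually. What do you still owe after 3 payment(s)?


Formula: Balance = PV*(1+r)^k - PMT*((1+r)^k - 1)/r
Growth: (1 + 0.0899)^3 = 1.294673
Accumulated factor: ((1+r)^k - 1)/r = 3.277782
Balance = $17,000.00 * 1.294673 - $3,376.61 * 3.277782
Balance = $10,941.64

$10,941.64


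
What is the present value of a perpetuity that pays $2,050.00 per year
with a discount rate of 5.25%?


Formula: PV = C / r
Substituting: PV = $2,050.00 / 0.0525
PV = $39,047.62

$39,047.62


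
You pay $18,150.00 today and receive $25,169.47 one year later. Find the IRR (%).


Formula: IRR = C1/C0 - 1
Substituting: IRR = $25,169.47 / $18,150.00 - 1
Ratio: 1.386748 - 1 = 0.386748
IRR = 38.6748%

38.6748%


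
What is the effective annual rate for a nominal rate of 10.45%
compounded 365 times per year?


Formula: EAR = (1 + r/m)^m - 1
Period rate: r/m = 0.1045 / 365 = 0.000286
Compounding: (1 + 0.000286)^365 = 1.110139
EAR = 1.110139 - 1 = 0.110139

0.110139


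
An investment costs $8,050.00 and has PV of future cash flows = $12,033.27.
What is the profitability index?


Formula: PI = PV(cash flows) / initial investment
Substituting: PI = $12,033.27 / $8,050.00
PI = 1.4948

1.4948


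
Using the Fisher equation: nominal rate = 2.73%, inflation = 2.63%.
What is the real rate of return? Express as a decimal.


Formula: (1 + r_real) = (1 + r_nom) / (1 + inflation)
Substituting: (1 + r_real) = 1.0273 / 1.0263
(1 + r_real) = 1.000974
r_real = 1.000974 - 1 = 0.000974

0.000974


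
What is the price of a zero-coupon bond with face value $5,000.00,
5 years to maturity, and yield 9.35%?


Formula: Price = FV / (1 + r)^n
Substituting: Price = $5,000.00 / (1 + 0.0935)^5
Discount factor: (1.0935)^5 = 1.563486
Price = $5,000.00 / 1.563486 = $3,197.98

$3,197.98


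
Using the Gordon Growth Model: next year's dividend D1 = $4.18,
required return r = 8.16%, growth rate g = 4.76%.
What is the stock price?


Formula: P = D1 / (r - g)
Spread: r - g = 0.0816 - 0.0476 = 0.034
Substituting: P = $4.18 / 0.034
P = $122.94

$122.94


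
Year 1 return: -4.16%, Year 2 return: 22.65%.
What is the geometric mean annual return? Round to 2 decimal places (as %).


Formula: Geometric mean = ((1+r1)*(1+r2))^(1/2) - 1
Product: (1 + -0.0416) * (1 + 0.2265) = 0.9584 * 1.2265 = 1.175478
Square root: 1.175478^0.5 = 1.084194
Geometric mean = 1.084194 - 1 = 0.084194
As percentage: 8.42%

8.42%


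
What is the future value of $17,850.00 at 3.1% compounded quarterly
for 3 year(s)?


Formula: FV = P * (1 + r/m)^(m*t)
Period rate: r/m = 0.031 / 4 = 0.00775
Total periods: m*t = 4 * 3 = 12
Growth factor: (1 + 0.00775)^12 = 1.097068
FV = $17,850.00 * 1.097068 = $19,582.67

$19,582.67


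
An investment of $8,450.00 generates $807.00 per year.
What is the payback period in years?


Formula: Payback = investment / annual cash flow
Substituting: Payback = $8,450.00 / $807.00
Payback = 10.4709 years

10.4709 years


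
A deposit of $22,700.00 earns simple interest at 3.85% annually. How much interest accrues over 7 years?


Formula: I = P * r * t
Substituting: I = $22,700.00 * 0.0385 * 7
Step: I = $22,700.00 * 0.2695
I = $6,117.65

$6,117.65


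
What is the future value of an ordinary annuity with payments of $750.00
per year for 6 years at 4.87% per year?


Formula: FV = PMT * ((1+r)^n - 1) / r
Growth factor: (1 + 0.0487)^6 = 1.330171
Numerator: 1.330171 - 1 = 0.330171
FV = $750.00 * 0.330171 / 0.0487 = $5,084.78

$5,084.78


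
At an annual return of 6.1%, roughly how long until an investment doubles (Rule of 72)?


Formula: Years ≈ 72 / r
Substituting: Years ≈ 72 / 6.1
Years ≈ 11.8

11.8 years


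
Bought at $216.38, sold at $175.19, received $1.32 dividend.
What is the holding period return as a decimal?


Formula: HPR = (P1 - P0 + D) / P0
Gain: $175.19 - $216.38 + $1.32 = -$39.87
HPR = -$39.87 / $216.38 = -0.1843

-0.1843


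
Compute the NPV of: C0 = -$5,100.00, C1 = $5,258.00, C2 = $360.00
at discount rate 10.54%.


Formula: NPV = C0 + C1/(1+r) + C2/(1+r)^2
Discount C1: $5,258.00 / (1 + 0.1054) = $4,756.65
Discount C2: $360.00 / (1 + 0.1054)^2 = $294.62
NPV = -$5,100.00 + $4,756.65 + $294.62 = -$48.73

-$48.73


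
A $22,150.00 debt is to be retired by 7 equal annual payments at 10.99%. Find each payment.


Formula: PMT = PV * r / (1 - (1+r)^(-n))
Denominator: 1 - (1 + 0.1099)^(-7) = 0.518038
Numerator: $22,150.00 * 0.1099 = 2434.285
PMT = 2434.285 / 0.518038 = $4,699.05

$4,699.05


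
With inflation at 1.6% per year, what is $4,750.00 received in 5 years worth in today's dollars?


Formula: Real value = nominal / (1 + inflation)^years
Price level: (1 + 0.016)^5 = 1.082601
Real value = $4,750.00 / 1.082601 = $4,387.58

$4,387.58


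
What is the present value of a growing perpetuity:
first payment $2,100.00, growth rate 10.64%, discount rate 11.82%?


Formula: PV = C / (r - g)
Spread: r - g = 0.1182 - 0.1064 = 0.0118
Substituting: PV = $2,100.00 / 0.0118
PV = $177,966.10

$177,966.10


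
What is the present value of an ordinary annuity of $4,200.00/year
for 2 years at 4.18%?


Formula: PV = PMT * (1 - (1+r)^(-n)) / r
Discount factor: (1 + 0.0418)^(-2) = 0.921364
Bracket: 1 - 0.921364 = 0.078636
PV = $4,200.00 * 0.078636 / 0.0418 = $7,901.21

$7,901.21


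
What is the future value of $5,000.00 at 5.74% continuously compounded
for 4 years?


Formula: FV = P * e^(r*t)
Exponent: r*t = 0.0574 * 4 = 0.2296
e^(0.2296) = 1.258097
FV = $5,000.00 * 1.258097 = $6,290.48

$6,290.48


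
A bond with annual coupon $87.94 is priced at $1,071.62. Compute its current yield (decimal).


Formula: Current yield = annual coupon / price
Substituting: CY = $87.94 / $1,071.62
CY = 0.082063

0.082063


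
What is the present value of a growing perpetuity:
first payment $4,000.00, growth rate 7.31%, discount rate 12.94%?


Formula: PV = C / (r - g)
Spread: r - g = 0.1294 - 0.0731 = 0.0563
Substituting: PV = $4,000.00 / 0.0563
PV = $71,047.96

$71,047.96


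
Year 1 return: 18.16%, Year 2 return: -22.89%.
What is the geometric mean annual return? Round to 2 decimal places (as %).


Formula: Geometric mean = ((1+r1)*(1+r2))^(1/2) - 1
Product: (1 + 0.1816) * (1 + -0.2289) = 1.1816 * 0.7711 = 0.911132
Square root: 0.911132^0.5 = 0.954532
Geometric mean = 0.954532 - 1 = -0.045468
As percentage: -4.55%

-4.55%


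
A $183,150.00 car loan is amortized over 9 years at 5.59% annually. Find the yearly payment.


Formula: PMT = PV * r / (1 - (1+r)^(-n))
Denominator: 1 - (1 + 0.0559)^(-9) = 0.387093
Numerator: $183,150.00 * 0.0559 = 10238.085
PMT = 10238.085 / 0.387093 = $26,448.67

$26,448.67


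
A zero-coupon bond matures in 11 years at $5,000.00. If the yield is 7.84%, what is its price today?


Formula: Price = FV / (1 + r)^n
Substituting: Price = $5,000.00 / (1 + 0.0784)^11
Discount factor: (1.0784)^11 = 2.293922
Price = $5,000.00 / 2.293922 = $2,179.67

$2,179.67


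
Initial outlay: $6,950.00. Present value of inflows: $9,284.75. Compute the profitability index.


Formula: PI = PV(cash flows) / initial investment
Substituting: PI = $9,284.75 / $6,950.00
PI = 1.3359

1.3359


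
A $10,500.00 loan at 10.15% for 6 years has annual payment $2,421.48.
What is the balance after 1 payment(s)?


Formula: Balance = PV*(1+r)^k - PMT*((1+r)^k - 1)/r
Growth: (1 + 0.1015)^1 = 1.1015
Accumulated factor: ((1+r)^k - 1)/r = 1.0
Balance = $10,500.00 * 1.1015 - $2,421.48 * 1.0
Balance = $9,144.27

$9,144.27


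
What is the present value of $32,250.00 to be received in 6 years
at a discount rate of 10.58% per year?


Formula: PV = FV / (1 + r)^n
Substituting: PV = $32,250.00 / (1 + 0.1058)^6
Discount factor: (1.1058)^6 = 1.828351
PV = $32,250.00 / 1.828351 = $17,638.85

$17,638.85


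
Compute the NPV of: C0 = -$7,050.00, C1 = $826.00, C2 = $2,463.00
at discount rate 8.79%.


Formula: NPV = C0 + C1/(1+r) + C2/(1+r)^2
Discount C1: $826.00 / (1 + 0.0879) = $759.26
Discount C2: $2,463.00 / (1 + 0.0879)^2 = $2,081.07
NPV = -$7,050.00 + $759.26 + $2,081.07 = -$4,209.67

-$4,209.67


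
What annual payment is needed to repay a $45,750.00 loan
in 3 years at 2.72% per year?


Formula: PMT = PV * r / (1 - (1+r)^(-n))
Denominator: 1 - (1 + 0.0272)^(-3) = 0.077354
Numerator: $45,750.00 * 0.0272 = 1244.4
PMT = 1244.4 / 0.077354 = $16,087.02

$16,087.02


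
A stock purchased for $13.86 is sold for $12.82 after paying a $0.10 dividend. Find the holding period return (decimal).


Formula: HPR = (P1 - P0 + D) / P0
Gain: $12.82 - $13.86 + $0.10 = -$0.94
HPR = -$0.94 / $13.86 = -0.0678

-0.0678


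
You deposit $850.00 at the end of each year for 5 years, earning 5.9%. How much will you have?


Formula: FV = PMT * ((1+r)^n - 1) / r
Growth factor: (1 + 0.059)^5 = 1.331925
Numerator: 1.331925 - 1 = 0.331925
FV = $850.00 * 0.331925 / 0.059 = $4,781.97

$4,781.97


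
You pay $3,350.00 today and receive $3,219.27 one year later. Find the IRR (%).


Formula: IRR = C1/C0 - 1
Substituting: IRR = $3,219.27 / $3,350.00 - 1
Ratio: 0.960976 - 1 = -0.039024
IRR = -3.9024%

-3.9024%


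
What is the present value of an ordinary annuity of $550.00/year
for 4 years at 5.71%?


Formula: PV = PMT * (1 - (1+r)^(-n)) / r
Discount factor: (1 + 0.0571)^(-4) = 0.800821
Bracket: 1 - 0.800821 = 0.199179
PV = $550.00 * 0.199179 / 0.0571 = $1,918.53

$1,918.53


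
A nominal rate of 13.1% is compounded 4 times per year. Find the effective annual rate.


Formula: EAR = (1 + r/m)^m - 1
Period rate: r/m = 0.131 / 4 = 0.03275
Compounding: (1 + 0.03275)^4 = 1.137577
EAR = 1.137577 - 1 = 0.137577

0.137577


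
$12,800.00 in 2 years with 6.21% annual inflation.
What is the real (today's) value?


Formula: Real value = nominal / (1 + inflation)^years
Price level: (1 + 0.0621)^2 = 1.128056
Real value = $12,800.00 / 1.128056 = $11,346.95

$11,346.95


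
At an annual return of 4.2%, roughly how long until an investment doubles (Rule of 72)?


Formula: Years ≈ 72 / r
Substituting: Years ≈ 72 / 4.2
Years ≈ 17.1

17.1 years


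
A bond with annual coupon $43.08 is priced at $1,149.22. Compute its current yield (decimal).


Formula: Current yield = annual coupon / price
Substituting: CY = $43.08 / $1,149.22
CY = 0.037486

0.037486


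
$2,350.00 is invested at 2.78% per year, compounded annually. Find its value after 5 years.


Formula: FV = P * (1 + r)^n
Substituting: FV = $2,350.00 * (1 + 0.0278)^5
Growth factor: (1.0278)^5 = 1.146946
FV = $2,350.00 * 1.146946 = $2,695.32

$2,695.32


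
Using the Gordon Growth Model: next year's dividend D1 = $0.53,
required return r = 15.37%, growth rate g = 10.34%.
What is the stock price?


Formula: P = D1 / (r - g)
Spread: r - g = 0.1537 - 0.1034 = 0.0503
Substituting: P = $0.53 / 0.0503
P = $10.54

$10.54


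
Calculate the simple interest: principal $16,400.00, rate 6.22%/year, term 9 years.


Formula: I = P * r * t
Substituting: I = $16,400.00 * 0.0622 * 9
Step: I = $16,400.00 * 0.5598
I = $9,180.72

$9,180.72


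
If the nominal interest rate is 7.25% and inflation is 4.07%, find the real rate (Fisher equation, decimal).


Formula: (1 + r_real) = (1 + r_nom) / (1 + inflation)
Substituting: (1 + r_real) = 1.0725 / 1.0407
(1 + r_real) = 1.030556
r_real = 1.030556 - 1 = 0.030556

0.030556


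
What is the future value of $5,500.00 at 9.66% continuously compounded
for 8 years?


Formula: FV = P * e^(r*t)
Exponent: r*t = 0.0966 * 8 = 0.7728
e^(0.7728) = 2.165822
FV = $5,500.00 * 2.165822 = $11,912.02

$11,912.02


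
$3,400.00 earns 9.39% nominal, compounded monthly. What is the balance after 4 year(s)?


Formula: FV = P * (1 + r/m)^(m*t)
Period rate: r/m = 0.0939 / 12 = 0.007825
Total periods: m*t = 12 * 4 = 48
Growth factor: (1 + 0.007825)^48 = 1.453738
FV = $3,400.00 * 1.453738 = $4,942.71

$4,942.71


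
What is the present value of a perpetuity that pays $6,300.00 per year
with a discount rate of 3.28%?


Formula: PV = C / r
Substituting: PV = $6,300.00 / 0.0328
PV = $192,073.17

$192,073.17


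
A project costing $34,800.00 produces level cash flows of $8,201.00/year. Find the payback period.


Formula: Payback = investment / annual cash flow
Substituting: Payback = $34,800.00 / $8,201.00
Payback = 4.2434 years

4.2434 years


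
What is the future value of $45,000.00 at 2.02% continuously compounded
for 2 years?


Formula: FV = P * e^(r*t)
Exponent: r*t = 0.0202 * 2 = 0.0404
e^(0.0404) = 1.041227
FV = $45,000.00 * 1.041227 = $46,855.22

$46,855.22


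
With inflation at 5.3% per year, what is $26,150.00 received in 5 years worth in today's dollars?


Formula: Real value = nominal / (1 + inflation)^years
Price level: (1 + 0.053)^5 = 1.294619
Real value = $26,150.00 / 1.294619 = $20,199.00

$20,199.00


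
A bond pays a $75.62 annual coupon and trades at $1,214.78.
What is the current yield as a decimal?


Formula: Current yield = annual coupon / price
Substituting: CY = $75.62 / $1,214.78
CY = 0.06225

0.06225


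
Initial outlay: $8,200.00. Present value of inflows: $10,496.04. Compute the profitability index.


Formula: PI = PV(cash flows) / initial investment
Substituting: PI = $10,496.04 / $8,200.00
PI = 1.28

1.28


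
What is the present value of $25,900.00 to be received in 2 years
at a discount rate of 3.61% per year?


Formula: PV = FV / (1 + r)^n
Substituting: PV = $25,900.00 / (1 + 0.0361)^2
Discount factor: (1.0361)^2 = 1.073503
PV = $25,900.00 / 1.073503 = $24,126.62

$24,126.62


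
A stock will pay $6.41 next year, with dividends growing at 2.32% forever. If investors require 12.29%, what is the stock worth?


Formula: P = D1 / (r - g)
Spread: r - g = 0.1229 - 0.0232 = 0.0997
Substituting: P = $6.41 / 0.0997
P = $64.29

$64.29


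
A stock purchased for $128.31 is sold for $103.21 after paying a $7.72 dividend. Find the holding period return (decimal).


Formula: HPR = (P1 - P0 + D) / P0
Gain: $103.21 - $128.31 + $7.72 = -$17.38
HPR = -$17.38 / $128.31 = -0.1355

-0.1355


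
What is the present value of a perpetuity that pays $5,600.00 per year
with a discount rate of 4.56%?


Formula: PV = C / r
Substituting: PV = $5,600.00 / 0.0456
PV = $122,807.02

$122,807.02


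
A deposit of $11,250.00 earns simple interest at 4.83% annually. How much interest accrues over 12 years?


Formula: I = P * r * t
Substituting: I = $11,250.00 * 0.0483 * 12
Step: I = $11,250.00 * 0.5796
I = $6,520.50

$6,520.50


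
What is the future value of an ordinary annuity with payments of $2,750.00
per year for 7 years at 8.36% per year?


Formula: FV = PMT * ((1+r)^n - 1) / r
Growth factor: (1 + 0.0836)^7 = 1.754216
Numerator: 1.754216 - 1 = 0.754216
FV = $2,750.00 * 0.754216 / 0.0836 = $24,809.72

$24,809.72


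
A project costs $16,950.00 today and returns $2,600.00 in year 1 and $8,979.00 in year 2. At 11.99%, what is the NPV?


Formula: NPV = C0 + C1/(1+r) + C2/(1+r)^2
Discount C1: $2,600.00 / (1 + 0.1199) = $2,321.64
Discount C2: $8,979.00 / (1 + 0.1199)^2 = $7,159.28
NPV = -$16,950.00 + $2,321.64 + $7,159.28 = -$7,469.08

-$7,469.08


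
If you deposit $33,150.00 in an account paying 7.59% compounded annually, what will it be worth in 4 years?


Formula: FV = P * (1 + r)^n
Substituting: FV = $33,150.00 * (1 + 0.0759)^4
Growth factor: (1.0759)^4 = 1.339947
FV = $33,150.00 * 1.339947 = $44,419.24

$44,419.24


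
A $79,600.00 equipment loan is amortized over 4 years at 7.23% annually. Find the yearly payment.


Formula: PMT = PV * r / (1 - (1+r)^(-n))
Denominator: 1 - (1 + 0.0723)^(-4) = 0.243629
Numerator: $79,600.00 * 0.0723 = 5755.08
PMT = 5755.08 / 0.243629 = $23,622.30

$23,622.30


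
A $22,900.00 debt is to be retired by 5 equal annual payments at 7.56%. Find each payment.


Formula: PMT = PV * r / (1 - (1+r)^(-n))
Denominator: 1 - (1 + 0.0756)^(-5) = 0.305382
Numerator: $22,900.00 * 0.0756 = 1731.24
PMT = 1731.24 / 0.305382 = $5,669.10

$5,669.10


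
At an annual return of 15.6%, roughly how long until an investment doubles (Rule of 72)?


Formula: Years ≈ 72 / r
Substituting: Years ≈ 72 / 15.6
Years ≈ 4.6

4.6 years


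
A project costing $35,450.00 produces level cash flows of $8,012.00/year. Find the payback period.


Formula: Payback = investment / annual cash flow
Substituting: Payback = $35,450.00 / $8,012.00
Payback = 4.4246 years

4.4246 years


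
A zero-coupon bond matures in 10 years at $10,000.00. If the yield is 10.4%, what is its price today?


Formula: Price = FV / (1 + r)^n
Substituting: Price = $10,000.00 / (1 + 0.104)^10
Discount factor: (1.104)^10 = 2.689619
Price = $10,000.00 / 2.689619 = $3,718.00

$3,718.00


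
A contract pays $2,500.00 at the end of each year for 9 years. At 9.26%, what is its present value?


Formula: PV = PMT * (1 - (1+r)^(-n)) / r
Discount factor: (1 + 0.0926)^(-9) = 0.45066
Bracket: 1 - 0.45066 = 0.54934
PV = $2,500.00 * 0.54934 / 0.0926 = $14,830.99

$14,830.99


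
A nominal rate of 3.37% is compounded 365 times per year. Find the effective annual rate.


Formula: EAR = (1 + r/m)^m - 1
Period rate: r/m = 0.0337 / 365 = 9.2e-05
Compounding: (1 + 9.2e-05)^365 = 1.034273
EAR = 1.034273 - 1 = 0.034273

0.034273


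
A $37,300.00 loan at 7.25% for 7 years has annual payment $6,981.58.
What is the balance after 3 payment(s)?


Formula: Balance = PV*(1+r)^k - PMT*((1+r)^k - 1)/r
Growth: (1 + 0.0725)^3 = 1.23365
Accumulated factor: ((1+r)^k - 1)/r = 3.222756
Balance = $37,300.00 * 1.23365 - $6,981.58 * 3.222756
Balance = $23,515.21

$23,515.21


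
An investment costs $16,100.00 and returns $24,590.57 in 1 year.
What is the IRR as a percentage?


Formula: IRR = C1/C0 - 1
Substituting: IRR = $24,590.57 / $16,100.00 - 1
Ratio: 1.527365 - 1 = 0.527365
IRR = 52.7365%

52.7365%


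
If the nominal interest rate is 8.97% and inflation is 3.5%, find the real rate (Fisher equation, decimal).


Formula: (1 + r_real) = (1 + r_nom) / (1 + inflation)
Substituting: (1 + r_real) = 1.0897 / 1.035
(1 + r_real) = 1.05285
r_real = 1.05285 - 1 = 0.05285

0.05285


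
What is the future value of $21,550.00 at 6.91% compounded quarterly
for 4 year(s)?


Formula: FV = P * (1 + r/m)^(m*t)
Period rate: r/m = 0.0691 / 4 = 0.017275
Total periods: m*t = 4 * 4 = 16
Growth factor: (1 + 0.017275)^16 = 1.315267
FV = $21,550.00 * 1.315267 = $28,344.01

$28,344.01


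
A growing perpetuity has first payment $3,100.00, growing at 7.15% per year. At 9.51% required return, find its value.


Formula: PV = C / (r - g)
Spread: r - g = 0.0951 - 0.0715 = 0.0236
Substituting: PV = $3,100.00 / 0.0236
PV = $131,355.93

$131,355.93


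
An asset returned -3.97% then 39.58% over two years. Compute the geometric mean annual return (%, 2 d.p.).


Formula: Geometric mean = ((1+r1)*(1+r2))^(1/2) - 1
Product: (1 + -0.0397) * (1 + 0.3958) = 0.9603 * 1.3958 = 1.340387
Square root: 1.340387^0.5 = 1.157751
Geometric mean = 1.157751 - 1 = 0.157751
As percentage: 15.78%

15.78%


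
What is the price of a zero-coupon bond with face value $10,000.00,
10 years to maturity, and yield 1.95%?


Formula: Price = FV / (1 + r)^n
Substituting: Price = $10,000.00 / (1 + 0.0195)^10
Discount factor: (1.0195)^10 = 1.213032
Price = $10,000.00 / 1.213032 = $8,243.80

$8,243.80


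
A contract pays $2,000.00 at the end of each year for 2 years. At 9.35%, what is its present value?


Formula: PV = PMT * (1 - (1+r)^(-n)) / r
Discount factor: (1 + 0.0935)^(-2) = 0.836301
Bracket: 1 - 0.836301 = 0.163699
PV = $2,000.00 * 0.163699 / 0.0935 = $3,501.59

$3,501.59


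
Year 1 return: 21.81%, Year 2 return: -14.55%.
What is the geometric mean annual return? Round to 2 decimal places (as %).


Formula: Geometric mean = ((1+r1)*(1+r2))^(1/2) - 1
Product: (1 + 0.2181) * (1 + -0.1455) = 1.2181 * 0.8545 = 1.040866
Square root: 1.040866^0.5 = 1.020229
Geometric mean = 1.020229 - 1 = 0.020229
As percentage: 2.02%

2.02%


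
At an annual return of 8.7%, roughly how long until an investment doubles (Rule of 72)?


Formula: Years ≈ 72 / r
Substituting: Years ≈ 72 / 8.7
Years ≈ 8.3

8.3 years


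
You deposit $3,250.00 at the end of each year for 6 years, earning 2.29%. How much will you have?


Formula: FV = PMT * ((1+r)^n - 1) / r
Growth factor: (1 + 0.0229)^6 = 1.14551
Numerator: 1.14551 - 1 = 0.14551
FV = $3,250.00 * 0.14551 / 0.0229 = $20,651.05

$20,651.05


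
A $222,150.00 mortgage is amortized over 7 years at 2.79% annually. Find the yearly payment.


Formula: PMT = PV * r / (1 - (1+r)^(-n))
Denominator: 1 - (1 + 0.0279)^(-7) = 0.175209
Numerator: $222,150.00 * 0.0279 = 6197.985
PMT = 6197.985 / 0.175209 = $35,374.82

$35,374.82


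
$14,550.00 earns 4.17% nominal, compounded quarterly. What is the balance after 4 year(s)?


Formula: FV = P * (1 + r/m)^(m*t)
Period rate: r/m = 0.0417 / 4 = 0.010425
Total periods: m*t = 4 * 4 = 16
Growth factor: (1 + 0.010425)^16 = 1.180498
FV = $14,550.00 * 1.180498 = $17,176.25

$17,176.25


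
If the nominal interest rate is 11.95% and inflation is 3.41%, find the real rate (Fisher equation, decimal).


Formula: (1 + r_real) = (1 + r_nom) / (1 + inflation)
Substituting: (1 + r_real) = 1.1195 / 1.0341
(1 + r_real) = 1.082584
r_real = 1.082584 - 1 = 0.082584

0.082584


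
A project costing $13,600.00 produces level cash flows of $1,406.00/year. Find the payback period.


Formula: Payback = investment / annual cash flow
Substituting: Payback = $13,600.00 / $1,406.00
Payback = 9.6728 years

9.6728 years


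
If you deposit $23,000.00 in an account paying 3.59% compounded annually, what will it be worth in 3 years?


Formula: FV = P * (1 + r)^n
Substituting: FV = $23,000.00 * (1 + 0.0359)^3
Growth factor: (1.0359)^3 = 1.111613
FV = $23,000.00 * 1.111613 = $25,567.09

$25,567.09


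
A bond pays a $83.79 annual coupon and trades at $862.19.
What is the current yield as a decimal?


Formula: Current yield = annual coupon / price
Substituting: CY = $83.79 / $862.19
CY = 0.097183

0.097183


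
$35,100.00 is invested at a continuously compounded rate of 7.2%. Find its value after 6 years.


Formula: FV = P * e^(r*t)
Exponent: r*t = 0.072 * 6 = 0.432
e^(0.432) = 1.540335
FV = $35,100.00 * 1.540335 = $54,065.76

$54,065.76


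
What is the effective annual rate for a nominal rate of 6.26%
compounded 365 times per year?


Formula: EAR = (1 + r/m)^m - 1
Period rate: r/m = 0.0626 / 365 = 0.000172
Compounding: (1 + 0.000172)^365 = 1.064595
EAR = 1.064595 - 1 = 0.064595

0.064595


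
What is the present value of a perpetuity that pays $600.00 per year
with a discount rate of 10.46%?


Formula: PV = C / r
Substituting: PV = $600.00 / 0.1046
PV = $5,736.14

$5,736.14


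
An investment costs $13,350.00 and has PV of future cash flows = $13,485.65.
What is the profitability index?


Formula: PI = PV(cash flows) / initial investment
Substituting: PI = $13,485.65 / $13,350.00
PI = 1.0102

1.0102


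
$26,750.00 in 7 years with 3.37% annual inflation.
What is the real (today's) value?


Formula: Real value = nominal / (1 + inflation)^years
Price level: (1 + 0.0337)^7 = 1.261135
Real value = $26,750.00 / 1.261135 = $21,211.05

$21,211.05


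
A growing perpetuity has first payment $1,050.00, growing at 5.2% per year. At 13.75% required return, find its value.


Formula: PV = C / (r - g)
Spread: r - g = 0.1375 - 0.052 = 0.0855
Substituting: PV = $1,050.00 / 0.0855
PV = $12,280.70

$12,280.70


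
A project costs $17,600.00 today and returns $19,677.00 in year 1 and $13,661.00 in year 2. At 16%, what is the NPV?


Formula: NPV = C0 + C1/(1+r) + C2/(1+r)^2
Discount C1: $19,677.00 / (1 + 0.16) = $16,962.93
Discount C2: $13,661.00 / (1 + 0.16)^2 = $10,152.35
NPV = -$17,600.00 + $16,962.93 + $10,152.35 = $9,515.28

$9,515.28


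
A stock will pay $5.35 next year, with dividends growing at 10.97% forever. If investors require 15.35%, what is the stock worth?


Formula: P = D1 / (r - g)
Spread: r - g = 0.1535 - 0.1097 = 0.0438
Substituting: P = $5.35 / 0.0438
P = $122.15

$122.15


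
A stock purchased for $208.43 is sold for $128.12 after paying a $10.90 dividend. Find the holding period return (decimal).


Formula: HPR = (P1 - P0 + D) / P0
Gain: $128.12 - $208.43 + $10.90 = -$69.41
HPR = -$69.41 / $208.43 = -0.333

-0.333


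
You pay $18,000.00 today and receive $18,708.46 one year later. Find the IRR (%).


Formula: IRR = C1/C0 - 1
Substituting: IRR = $18,708.46 / $18,000.00 - 1
Ratio: 1.039359 - 1 = 0.039359
IRR = 3.9359%

3.9359%


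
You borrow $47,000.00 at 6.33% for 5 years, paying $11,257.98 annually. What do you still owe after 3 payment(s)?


Formula: Balance = PV*(1+r)^k - PMT*((1+r)^k - 1)/r
Growth: (1 + 0.0633)^3 = 1.202174
Accumulated factor: ((1+r)^k - 1)/r = 3.193907
Balance = $47,000.00 * 1.202174 - $11,257.98 * 3.193907
Balance = $20,545.25

$20,545.25


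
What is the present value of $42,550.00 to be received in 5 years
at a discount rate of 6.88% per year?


Formula: PV = FV / (1 + r)^n
Substituting: PV = $42,550.00 / (1 + 0.0688)^5
Discount factor: (1.0688)^5 = 1.394705
PV = $42,550.00 / 1.394705 = $30,508.25

$30,508.25


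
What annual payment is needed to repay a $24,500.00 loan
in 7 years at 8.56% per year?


Formula: PMT = PV * r / (1 - (1+r)^(-n))
Denominator: 1 - (1 + 0.0856)^(-7) = 0.437256
Numerator: $24,500.00 * 0.0856 = 2097.2
PMT = 2097.2 / 0.437256 = $4,796.28

$4,796.28


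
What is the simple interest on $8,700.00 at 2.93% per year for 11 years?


Formula: I = P * r * t
Substituting: I = $8,700.00 * 0.0293 * 11
Step: I = $8,700.00 * 0.3223
I = $2,804.01

$2,804.01


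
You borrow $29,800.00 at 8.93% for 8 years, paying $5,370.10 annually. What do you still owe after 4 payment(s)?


Formula: Balance = PV*(1+r)^k - PMT*((1+r)^k - 1)/r
Growth: (1 + 0.0893)^4 = 1.407959
Accumulated factor: ((1+r)^k - 1)/r = 4.56841
Balance = $29,800.00 * 1.407959 - $5,370.10 * 4.56841
Balance = $17,424.36

$17,424.36
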